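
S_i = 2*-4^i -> [2, -8, 32, -128, 512]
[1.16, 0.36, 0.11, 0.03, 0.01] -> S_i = 1.16*0.31^i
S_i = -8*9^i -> [-8, -72, -648, -5832, -52488]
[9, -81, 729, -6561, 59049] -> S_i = 9*-9^i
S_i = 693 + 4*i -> [693, 697, 701, 705, 709]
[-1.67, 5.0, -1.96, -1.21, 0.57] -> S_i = Random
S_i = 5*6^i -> [5, 30, 180, 1080, 6480]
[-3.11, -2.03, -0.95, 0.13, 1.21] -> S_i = -3.11 + 1.08*i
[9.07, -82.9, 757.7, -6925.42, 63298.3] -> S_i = 9.07*(-9.14)^i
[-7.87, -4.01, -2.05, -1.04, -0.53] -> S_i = -7.87*0.51^i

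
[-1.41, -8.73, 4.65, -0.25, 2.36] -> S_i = Random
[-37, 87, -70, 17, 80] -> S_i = Random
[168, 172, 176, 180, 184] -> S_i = 168 + 4*i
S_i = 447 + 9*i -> [447, 456, 465, 474, 483]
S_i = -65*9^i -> [-65, -585, -5265, -47385, -426465]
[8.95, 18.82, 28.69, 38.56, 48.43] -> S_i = 8.95 + 9.87*i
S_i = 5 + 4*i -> [5, 9, 13, 17, 21]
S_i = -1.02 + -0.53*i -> [-1.02, -1.55, -2.08, -2.61, -3.14]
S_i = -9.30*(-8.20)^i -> [-9.3, 76.26, -625.33, 5127.72, -42047.32]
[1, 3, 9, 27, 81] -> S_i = 1*3^i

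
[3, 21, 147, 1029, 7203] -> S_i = 3*7^i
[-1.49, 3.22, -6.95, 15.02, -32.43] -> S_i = -1.49*(-2.16)^i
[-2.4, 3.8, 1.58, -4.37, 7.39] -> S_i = Random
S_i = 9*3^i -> [9, 27, 81, 243, 729]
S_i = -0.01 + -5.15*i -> [-0.01, -5.16, -10.31, -15.46, -20.61]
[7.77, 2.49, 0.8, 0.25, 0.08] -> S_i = 7.77*0.32^i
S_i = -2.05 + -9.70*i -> [-2.05, -11.75, -21.45, -31.15, -40.85]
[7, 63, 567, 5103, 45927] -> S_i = 7*9^i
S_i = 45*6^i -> [45, 270, 1620, 9720, 58320]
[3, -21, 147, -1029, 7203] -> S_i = 3*-7^i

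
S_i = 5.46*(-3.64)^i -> [5.46, -19.87, 72.34, -263.33, 958.51]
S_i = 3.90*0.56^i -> [3.9, 2.18, 1.22, 0.68, 0.38]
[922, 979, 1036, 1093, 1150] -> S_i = 922 + 57*i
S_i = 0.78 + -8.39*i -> [0.78, -7.61, -16.0, -24.39, -32.78]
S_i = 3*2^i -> [3, 6, 12, 24, 48]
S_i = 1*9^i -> [1, 9, 81, 729, 6561]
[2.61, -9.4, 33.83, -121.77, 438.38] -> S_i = 2.61*(-3.60)^i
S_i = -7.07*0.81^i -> [-7.07, -5.73, -4.64, -3.76, -3.04]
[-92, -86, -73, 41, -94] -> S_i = Random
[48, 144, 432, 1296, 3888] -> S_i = 48*3^i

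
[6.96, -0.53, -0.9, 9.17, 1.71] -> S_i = Random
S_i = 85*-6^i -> [85, -510, 3060, -18360, 110160]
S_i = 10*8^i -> [10, 80, 640, 5120, 40960]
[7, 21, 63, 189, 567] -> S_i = 7*3^i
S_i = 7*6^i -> [7, 42, 252, 1512, 9072]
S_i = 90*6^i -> [90, 540, 3240, 19440, 116640]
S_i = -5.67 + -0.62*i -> [-5.67, -6.29, -6.91, -7.53, -8.15]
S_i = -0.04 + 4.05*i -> [-0.04, 4.01, 8.06, 12.11, 16.16]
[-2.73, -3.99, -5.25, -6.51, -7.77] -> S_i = -2.73 + -1.26*i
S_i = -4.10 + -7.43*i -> [-4.1, -11.53, -18.96, -26.39, -33.82]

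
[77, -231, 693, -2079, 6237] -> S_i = 77*-3^i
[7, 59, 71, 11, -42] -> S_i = Random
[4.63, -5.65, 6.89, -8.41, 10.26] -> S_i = 4.63*(-1.22)^i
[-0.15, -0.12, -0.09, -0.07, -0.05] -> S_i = -0.15*0.77^i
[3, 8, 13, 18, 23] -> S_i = 3 + 5*i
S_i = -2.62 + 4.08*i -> [-2.62, 1.46, 5.54, 9.62, 13.7]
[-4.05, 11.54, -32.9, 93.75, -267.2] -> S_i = -4.05*(-2.85)^i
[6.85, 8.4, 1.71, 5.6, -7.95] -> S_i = Random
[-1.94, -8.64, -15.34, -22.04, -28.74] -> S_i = -1.94 + -6.70*i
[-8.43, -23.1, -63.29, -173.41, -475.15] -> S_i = -8.43*2.74^i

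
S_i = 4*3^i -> [4, 12, 36, 108, 324]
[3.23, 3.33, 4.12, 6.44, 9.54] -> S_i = Random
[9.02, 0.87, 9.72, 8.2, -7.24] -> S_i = Random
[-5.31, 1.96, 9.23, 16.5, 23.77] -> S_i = -5.31 + 7.27*i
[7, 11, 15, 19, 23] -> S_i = 7 + 4*i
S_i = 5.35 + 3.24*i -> [5.35, 8.59, 11.83, 15.07, 18.31]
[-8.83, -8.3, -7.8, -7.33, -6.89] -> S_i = -8.83*0.94^i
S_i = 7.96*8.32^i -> [7.96, 66.23, 551.01, 4584.41, 38142.26]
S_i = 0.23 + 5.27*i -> [0.23, 5.5, 10.77, 16.04, 21.31]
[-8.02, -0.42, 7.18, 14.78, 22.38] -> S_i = -8.02 + 7.60*i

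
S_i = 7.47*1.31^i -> [7.47, 9.79, 12.82, 16.79, 22.0]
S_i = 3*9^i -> [3, 27, 243, 2187, 19683]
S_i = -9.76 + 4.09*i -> [-9.76, -5.67, -1.58, 2.51, 6.6]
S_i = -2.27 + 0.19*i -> [-2.27, -2.08, -1.89, -1.7, -1.51]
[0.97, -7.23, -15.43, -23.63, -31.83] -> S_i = 0.97 + -8.20*i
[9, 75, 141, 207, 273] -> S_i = 9 + 66*i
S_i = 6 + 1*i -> [6, 7, 8, 9, 10]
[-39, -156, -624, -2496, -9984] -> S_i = -39*4^i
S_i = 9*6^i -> [9, 54, 324, 1944, 11664]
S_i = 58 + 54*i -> [58, 112, 166, 220, 274]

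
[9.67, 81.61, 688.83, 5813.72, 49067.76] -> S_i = 9.67*8.44^i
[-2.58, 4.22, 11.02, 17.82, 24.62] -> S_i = -2.58 + 6.80*i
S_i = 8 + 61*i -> [8, 69, 130, 191, 252]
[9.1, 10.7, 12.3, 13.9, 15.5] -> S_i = 9.10 + 1.60*i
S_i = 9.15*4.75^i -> [9.15, 43.46, 206.45, 980.62, 4657.96]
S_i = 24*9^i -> [24, 216, 1944, 17496, 157464]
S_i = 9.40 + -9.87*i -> [9.4, -0.47, -10.34, -20.21, -30.08]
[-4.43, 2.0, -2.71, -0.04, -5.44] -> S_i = Random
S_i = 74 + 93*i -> [74, 167, 260, 353, 446]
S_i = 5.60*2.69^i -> [5.6, 15.06, 40.52, 109.0, 293.22]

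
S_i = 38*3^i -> [38, 114, 342, 1026, 3078]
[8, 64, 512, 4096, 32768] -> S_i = 8*8^i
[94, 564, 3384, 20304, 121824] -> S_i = 94*6^i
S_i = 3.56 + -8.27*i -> [3.56, -4.71, -12.98, -21.25, -29.52]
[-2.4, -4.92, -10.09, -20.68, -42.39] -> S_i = -2.40*2.05^i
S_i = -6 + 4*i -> [-6, -2, 2, 6, 10]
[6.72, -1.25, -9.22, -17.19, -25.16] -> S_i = 6.72 + -7.97*i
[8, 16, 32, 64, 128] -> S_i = 8*2^i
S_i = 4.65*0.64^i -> [4.65, 2.98, 1.9, 1.22, 0.78]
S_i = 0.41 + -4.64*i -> [0.41, -4.23, -8.87, -13.51, -18.15]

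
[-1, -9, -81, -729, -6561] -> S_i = -1*9^i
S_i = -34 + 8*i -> [-34, -26, -18, -10, -2]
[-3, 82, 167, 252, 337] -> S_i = -3 + 85*i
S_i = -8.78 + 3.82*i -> [-8.78, -4.96, -1.14, 2.68, 6.5]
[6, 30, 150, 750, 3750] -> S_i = 6*5^i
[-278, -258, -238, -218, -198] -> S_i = -278 + 20*i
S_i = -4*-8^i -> [-4, 32, -256, 2048, -16384]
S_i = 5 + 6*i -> [5, 11, 17, 23, 29]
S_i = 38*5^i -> [38, 190, 950, 4750, 23750]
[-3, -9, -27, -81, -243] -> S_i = -3*3^i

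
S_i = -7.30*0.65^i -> [-7.3, -4.74, -3.08, -2.0, -1.3]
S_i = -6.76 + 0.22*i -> [-6.76, -6.54, -6.32, -6.1, -5.88]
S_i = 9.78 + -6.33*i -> [9.78, 3.45, -2.88, -9.21, -15.54]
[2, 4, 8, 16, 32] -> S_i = 2*2^i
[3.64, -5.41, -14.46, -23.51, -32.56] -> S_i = 3.64 + -9.05*i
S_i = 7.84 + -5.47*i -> [7.84, 2.37, -3.1, -8.57, -14.04]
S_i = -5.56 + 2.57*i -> [-5.56, -2.99, -0.42, 2.15, 4.72]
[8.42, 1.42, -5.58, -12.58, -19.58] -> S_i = 8.42 + -7.00*i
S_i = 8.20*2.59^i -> [8.2, 21.24, 55.01, 142.47, 368.99]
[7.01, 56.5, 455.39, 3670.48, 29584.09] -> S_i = 7.01*8.06^i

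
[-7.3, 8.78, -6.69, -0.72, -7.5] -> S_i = Random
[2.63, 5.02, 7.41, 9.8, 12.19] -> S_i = 2.63 + 2.39*i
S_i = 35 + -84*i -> [35, -49, -133, -217, -301]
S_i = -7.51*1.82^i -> [-7.51, -13.67, -24.88, -45.27, -82.4]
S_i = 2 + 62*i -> [2, 64, 126, 188, 250]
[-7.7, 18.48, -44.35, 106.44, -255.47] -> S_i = -7.70*(-2.40)^i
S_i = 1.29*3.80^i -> [1.29, 4.9, 18.63, 70.78, 268.98]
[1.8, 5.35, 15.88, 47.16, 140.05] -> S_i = 1.80*2.97^i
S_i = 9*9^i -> [9, 81, 729, 6561, 59049]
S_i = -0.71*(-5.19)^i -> [-0.71, 3.68, -19.12, 99.26, -515.14]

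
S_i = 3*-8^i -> [3, -24, 192, -1536, 12288]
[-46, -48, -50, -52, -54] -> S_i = -46 + -2*i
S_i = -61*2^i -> [-61, -122, -244, -488, -976]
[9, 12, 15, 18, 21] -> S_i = 9 + 3*i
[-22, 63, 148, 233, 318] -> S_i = -22 + 85*i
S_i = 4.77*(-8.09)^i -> [4.77, -38.59, 312.19, -2525.6, 20432.07]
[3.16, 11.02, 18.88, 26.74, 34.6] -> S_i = 3.16 + 7.86*i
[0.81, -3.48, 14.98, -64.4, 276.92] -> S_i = 0.81*(-4.30)^i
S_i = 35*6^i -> [35, 210, 1260, 7560, 45360]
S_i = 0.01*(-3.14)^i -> [0.01, -0.03, 0.1, -0.31, 0.97]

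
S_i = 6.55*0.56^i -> [6.55, 3.67, 2.05, 1.15, 0.64]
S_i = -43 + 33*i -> [-43, -10, 23, 56, 89]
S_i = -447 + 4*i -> [-447, -443, -439, -435, -431]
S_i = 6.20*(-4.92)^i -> [6.2, -30.5, 150.08, -738.39, 3632.89]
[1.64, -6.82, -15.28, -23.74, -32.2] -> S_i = 1.64 + -8.46*i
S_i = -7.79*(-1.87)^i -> [-7.79, 14.57, -27.24, 50.94, -95.26]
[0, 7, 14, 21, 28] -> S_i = 0 + 7*i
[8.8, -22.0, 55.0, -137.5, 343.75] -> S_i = 8.80*(-2.50)^i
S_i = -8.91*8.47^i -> [-8.91, -75.47, -639.21, -5414.12, -45857.6]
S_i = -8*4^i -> [-8, -32, -128, -512, -2048]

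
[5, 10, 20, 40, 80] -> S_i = 5*2^i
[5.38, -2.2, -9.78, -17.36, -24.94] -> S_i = 5.38 + -7.58*i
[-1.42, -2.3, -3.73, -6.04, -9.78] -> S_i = -1.42*1.62^i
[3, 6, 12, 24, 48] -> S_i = 3*2^i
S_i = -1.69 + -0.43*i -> [-1.69, -2.12, -2.55, -2.98, -3.41]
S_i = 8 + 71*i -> [8, 79, 150, 221, 292]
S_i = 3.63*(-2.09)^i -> [3.63, -7.59, 15.86, -33.14, 69.26]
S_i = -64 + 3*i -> [-64, -61, -58, -55, -52]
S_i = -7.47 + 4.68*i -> [-7.47, -2.79, 1.89, 6.57, 11.25]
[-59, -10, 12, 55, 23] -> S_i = Random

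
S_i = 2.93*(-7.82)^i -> [2.93, -22.91, 179.18, -1401.16, 10957.07]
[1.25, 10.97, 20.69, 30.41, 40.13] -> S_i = 1.25 + 9.72*i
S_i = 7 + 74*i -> [7, 81, 155, 229, 303]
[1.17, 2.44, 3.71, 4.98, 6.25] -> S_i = 1.17 + 1.27*i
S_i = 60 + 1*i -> [60, 61, 62, 63, 64]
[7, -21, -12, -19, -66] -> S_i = Random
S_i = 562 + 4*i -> [562, 566, 570, 574, 578]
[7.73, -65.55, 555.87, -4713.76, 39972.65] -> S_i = 7.73*(-8.48)^i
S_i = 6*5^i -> [6, 30, 150, 750, 3750]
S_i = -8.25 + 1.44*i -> [-8.25, -6.81, -5.37, -3.93, -2.49]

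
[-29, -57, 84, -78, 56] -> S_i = Random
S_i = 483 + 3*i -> [483, 486, 489, 492, 495]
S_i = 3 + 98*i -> [3, 101, 199, 297, 395]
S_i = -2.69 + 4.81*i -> [-2.69, 2.12, 6.93, 11.74, 16.55]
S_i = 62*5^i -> [62, 310, 1550, 7750, 38750]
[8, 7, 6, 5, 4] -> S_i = 8 + -1*i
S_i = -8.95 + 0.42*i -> [-8.95, -8.53, -8.11, -7.69, -7.27]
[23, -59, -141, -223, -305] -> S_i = 23 + -82*i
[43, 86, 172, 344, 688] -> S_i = 43*2^i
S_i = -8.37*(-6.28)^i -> [-8.37, 52.56, -330.1, 2073.02, -13018.59]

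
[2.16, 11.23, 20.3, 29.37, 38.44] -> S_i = 2.16 + 9.07*i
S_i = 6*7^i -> [6, 42, 294, 2058, 14406]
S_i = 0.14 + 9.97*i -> [0.14, 10.11, 20.08, 30.05, 40.02]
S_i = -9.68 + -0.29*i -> [-9.68, -9.97, -10.26, -10.55, -10.84]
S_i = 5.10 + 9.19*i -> [5.1, 14.29, 23.48, 32.67, 41.86]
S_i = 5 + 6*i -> [5, 11, 17, 23, 29]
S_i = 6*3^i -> [6, 18, 54, 162, 486]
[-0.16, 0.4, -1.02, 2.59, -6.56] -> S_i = -0.16*(-2.53)^i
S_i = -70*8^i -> [-70, -560, -4480, -35840, -286720]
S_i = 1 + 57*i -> [1, 58, 115, 172, 229]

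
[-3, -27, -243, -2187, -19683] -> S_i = -3*9^i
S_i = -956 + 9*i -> [-956, -947, -938, -929, -920]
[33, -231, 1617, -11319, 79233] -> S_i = 33*-7^i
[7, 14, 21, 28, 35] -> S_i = 7 + 7*i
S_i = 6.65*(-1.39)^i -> [6.65, -9.24, 12.85, -17.86, 24.82]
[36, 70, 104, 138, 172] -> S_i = 36 + 34*i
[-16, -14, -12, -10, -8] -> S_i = -16 + 2*i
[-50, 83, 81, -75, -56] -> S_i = Random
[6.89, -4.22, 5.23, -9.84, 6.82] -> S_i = Random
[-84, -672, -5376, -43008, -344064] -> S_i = -84*8^i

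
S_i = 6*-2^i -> [6, -12, 24, -48, 96]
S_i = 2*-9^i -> [2, -18, 162, -1458, 13122]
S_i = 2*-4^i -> [2, -8, 32, -128, 512]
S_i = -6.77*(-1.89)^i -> [-6.77, 12.8, -24.18, 45.71, -86.38]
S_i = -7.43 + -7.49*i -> [-7.43, -14.92, -22.41, -29.9, -37.39]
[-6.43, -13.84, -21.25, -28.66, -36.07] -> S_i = -6.43 + -7.41*i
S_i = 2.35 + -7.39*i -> [2.35, -5.04, -12.43, -19.82, -27.21]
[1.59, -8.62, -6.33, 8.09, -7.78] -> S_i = Random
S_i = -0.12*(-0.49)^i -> [-0.12, 0.06, -0.03, 0.01, -0.01]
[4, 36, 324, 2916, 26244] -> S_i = 4*9^i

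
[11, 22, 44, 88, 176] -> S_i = 11*2^i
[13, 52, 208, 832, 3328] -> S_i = 13*4^i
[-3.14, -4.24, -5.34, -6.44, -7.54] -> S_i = -3.14 + -1.10*i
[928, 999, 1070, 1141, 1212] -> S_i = 928 + 71*i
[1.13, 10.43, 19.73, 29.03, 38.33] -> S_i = 1.13 + 9.30*i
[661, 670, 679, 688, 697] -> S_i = 661 + 9*i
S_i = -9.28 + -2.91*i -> [-9.28, -12.19, -15.1, -18.01, -20.92]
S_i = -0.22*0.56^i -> [-0.22, -0.12, -0.07, -0.04, -0.02]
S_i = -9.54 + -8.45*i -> [-9.54, -17.99, -26.44, -34.89, -43.34]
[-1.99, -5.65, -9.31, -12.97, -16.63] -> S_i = -1.99 + -3.66*i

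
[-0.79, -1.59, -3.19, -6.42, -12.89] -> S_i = -0.79*2.01^i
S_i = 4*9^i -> [4, 36, 324, 2916, 26244]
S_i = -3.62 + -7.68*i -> [-3.62, -11.3, -18.98, -26.66, -34.34]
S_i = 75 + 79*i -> [75, 154, 233, 312, 391]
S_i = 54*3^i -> [54, 162, 486, 1458, 4374]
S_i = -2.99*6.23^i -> [-2.99, -18.63, -116.05, -723.0, -4504.26]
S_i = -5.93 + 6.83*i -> [-5.93, 0.9, 7.73, 14.56, 21.39]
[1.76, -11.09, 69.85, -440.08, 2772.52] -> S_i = 1.76*(-6.30)^i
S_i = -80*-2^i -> [-80, 160, -320, 640, -1280]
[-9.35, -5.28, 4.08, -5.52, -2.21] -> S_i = Random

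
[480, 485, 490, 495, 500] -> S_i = 480 + 5*i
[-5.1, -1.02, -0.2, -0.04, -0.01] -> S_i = -5.10*0.20^i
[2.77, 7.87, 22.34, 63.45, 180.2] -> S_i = 2.77*2.84^i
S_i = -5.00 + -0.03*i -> [-5.0, -5.03, -5.06, -5.09, -5.12]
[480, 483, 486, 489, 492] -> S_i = 480 + 3*i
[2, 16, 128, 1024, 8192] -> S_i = 2*8^i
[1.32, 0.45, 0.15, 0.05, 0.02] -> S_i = 1.32*0.34^i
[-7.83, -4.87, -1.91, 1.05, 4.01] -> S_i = -7.83 + 2.96*i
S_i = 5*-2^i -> [5, -10, 20, -40, 80]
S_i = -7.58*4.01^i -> [-7.58, -30.4, -121.89, -488.77, -1959.96]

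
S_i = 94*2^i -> [94, 188, 376, 752, 1504]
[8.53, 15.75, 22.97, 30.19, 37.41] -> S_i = 8.53 + 7.22*i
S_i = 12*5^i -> [12, 60, 300, 1500, 7500]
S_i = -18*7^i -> [-18, -126, -882, -6174, -43218]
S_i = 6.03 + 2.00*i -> [6.03, 8.03, 10.03, 12.03, 14.03]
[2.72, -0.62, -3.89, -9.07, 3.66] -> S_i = Random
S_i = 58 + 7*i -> [58, 65, 72, 79, 86]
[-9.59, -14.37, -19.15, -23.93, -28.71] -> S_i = -9.59 + -4.78*i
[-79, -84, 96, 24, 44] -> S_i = Random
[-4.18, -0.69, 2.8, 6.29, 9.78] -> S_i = -4.18 + 3.49*i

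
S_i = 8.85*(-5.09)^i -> [8.85, -45.05, 229.29, -1167.07, 5940.38]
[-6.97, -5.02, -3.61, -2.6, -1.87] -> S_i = -6.97*0.72^i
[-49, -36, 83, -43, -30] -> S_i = Random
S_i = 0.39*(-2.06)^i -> [0.39, -0.8, 1.66, -3.41, 7.02]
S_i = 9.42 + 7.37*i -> [9.42, 16.79, 24.16, 31.53, 38.9]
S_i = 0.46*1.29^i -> [0.46, 0.59, 0.77, 0.99, 1.27]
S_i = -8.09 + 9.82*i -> [-8.09, 1.73, 11.55, 21.37, 31.19]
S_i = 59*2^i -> [59, 118, 236, 472, 944]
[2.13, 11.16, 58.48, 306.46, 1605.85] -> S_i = 2.13*5.24^i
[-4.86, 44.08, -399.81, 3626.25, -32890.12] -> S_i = -4.86*(-9.07)^i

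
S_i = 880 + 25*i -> [880, 905, 930, 955, 980]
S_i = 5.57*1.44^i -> [5.57, 8.02, 11.55, 16.63, 23.95]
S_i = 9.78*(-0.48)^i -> [9.78, -4.69, 2.25, -1.08, 0.52]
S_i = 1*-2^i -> [1, -2, 4, -8, 16]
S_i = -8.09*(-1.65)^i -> [-8.09, 13.35, -22.03, 36.34, -59.96]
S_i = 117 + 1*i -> [117, 118, 119, 120, 121]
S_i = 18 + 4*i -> [18, 22, 26, 30, 34]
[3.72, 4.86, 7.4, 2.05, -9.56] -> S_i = Random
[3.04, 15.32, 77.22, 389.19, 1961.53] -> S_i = 3.04*5.04^i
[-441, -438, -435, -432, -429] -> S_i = -441 + 3*i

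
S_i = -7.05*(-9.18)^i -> [-7.05, 64.72, -594.12, 5454.03, -50067.95]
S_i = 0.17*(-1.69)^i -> [0.17, -0.29, 0.49, -0.82, 1.39]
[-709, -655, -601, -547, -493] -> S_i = -709 + 54*i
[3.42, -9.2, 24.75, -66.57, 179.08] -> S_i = 3.42*(-2.69)^i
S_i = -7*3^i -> [-7, -21, -63, -189, -567]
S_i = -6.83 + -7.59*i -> [-6.83, -14.42, -22.01, -29.6, -37.19]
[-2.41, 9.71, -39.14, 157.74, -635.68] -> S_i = -2.41*(-4.03)^i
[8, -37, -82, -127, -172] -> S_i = 8 + -45*i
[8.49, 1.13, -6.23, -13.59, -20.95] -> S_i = 8.49 + -7.36*i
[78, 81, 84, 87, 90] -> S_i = 78 + 3*i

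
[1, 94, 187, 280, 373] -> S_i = 1 + 93*i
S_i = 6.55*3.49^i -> [6.55, 22.86, 79.78, 278.43, 971.72]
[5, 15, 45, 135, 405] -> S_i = 5*3^i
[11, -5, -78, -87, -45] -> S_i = Random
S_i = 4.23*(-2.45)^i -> [4.23, -10.36, 25.39, -62.21, 152.41]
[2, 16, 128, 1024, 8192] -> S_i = 2*8^i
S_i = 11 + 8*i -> [11, 19, 27, 35, 43]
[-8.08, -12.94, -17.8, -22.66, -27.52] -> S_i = -8.08 + -4.86*i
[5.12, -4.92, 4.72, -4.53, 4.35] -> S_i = 5.12*(-0.96)^i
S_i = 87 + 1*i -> [87, 88, 89, 90, 91]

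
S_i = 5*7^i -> [5, 35, 245, 1715, 12005]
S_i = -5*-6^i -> [-5, 30, -180, 1080, -6480]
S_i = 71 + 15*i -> [71, 86, 101, 116, 131]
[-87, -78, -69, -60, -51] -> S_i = -87 + 9*i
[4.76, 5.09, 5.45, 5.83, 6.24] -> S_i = 4.76*1.07^i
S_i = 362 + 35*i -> [362, 397, 432, 467, 502]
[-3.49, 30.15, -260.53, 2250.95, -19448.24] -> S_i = -3.49*(-8.64)^i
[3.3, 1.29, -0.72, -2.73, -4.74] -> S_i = 3.30 + -2.01*i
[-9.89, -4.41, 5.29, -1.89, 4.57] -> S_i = Random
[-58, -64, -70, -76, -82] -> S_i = -58 + -6*i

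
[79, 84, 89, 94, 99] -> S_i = 79 + 5*i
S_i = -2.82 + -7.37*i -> [-2.82, -10.19, -17.56, -24.93, -32.3]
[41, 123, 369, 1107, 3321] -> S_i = 41*3^i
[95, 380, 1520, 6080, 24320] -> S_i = 95*4^i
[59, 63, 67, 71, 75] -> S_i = 59 + 4*i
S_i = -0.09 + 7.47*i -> [-0.09, 7.38, 14.85, 22.32, 29.79]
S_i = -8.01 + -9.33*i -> [-8.01, -17.34, -26.67, -36.0, -45.33]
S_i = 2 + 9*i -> [2, 11, 20, 29, 38]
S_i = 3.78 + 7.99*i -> [3.78, 11.77, 19.76, 27.75, 35.74]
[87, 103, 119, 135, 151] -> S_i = 87 + 16*i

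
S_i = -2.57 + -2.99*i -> [-2.57, -5.56, -8.55, -11.54, -14.53]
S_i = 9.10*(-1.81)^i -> [9.1, -16.47, 29.81, -53.96, 97.67]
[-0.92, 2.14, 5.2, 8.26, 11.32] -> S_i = -0.92 + 3.06*i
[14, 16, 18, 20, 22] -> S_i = 14 + 2*i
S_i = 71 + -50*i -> [71, 21, -29, -79, -129]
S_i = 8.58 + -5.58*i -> [8.58, 3.0, -2.58, -8.16, -13.74]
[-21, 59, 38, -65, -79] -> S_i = Random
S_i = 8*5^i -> [8, 40, 200, 1000, 5000]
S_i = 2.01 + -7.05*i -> [2.01, -5.04, -12.09, -19.14, -26.19]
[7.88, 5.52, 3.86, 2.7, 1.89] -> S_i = 7.88*0.70^i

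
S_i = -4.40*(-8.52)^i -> [-4.4, 37.49, -319.4, 2721.27, -23185.21]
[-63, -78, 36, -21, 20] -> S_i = Random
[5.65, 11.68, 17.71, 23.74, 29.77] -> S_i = 5.65 + 6.03*i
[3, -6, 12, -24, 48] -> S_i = 3*-2^i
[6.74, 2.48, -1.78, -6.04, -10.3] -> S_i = 6.74 + -4.26*i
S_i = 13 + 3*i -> [13, 16, 19, 22, 25]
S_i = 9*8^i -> [9, 72, 576, 4608, 36864]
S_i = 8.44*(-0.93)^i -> [8.44, -7.85, 7.3, -6.79, 6.31]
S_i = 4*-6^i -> [4, -24, 144, -864, 5184]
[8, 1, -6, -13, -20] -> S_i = 8 + -7*i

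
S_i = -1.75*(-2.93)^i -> [-1.75, 5.13, -15.02, 44.02, -128.98]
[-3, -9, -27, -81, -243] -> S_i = -3*3^i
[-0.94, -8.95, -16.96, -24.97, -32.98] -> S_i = -0.94 + -8.01*i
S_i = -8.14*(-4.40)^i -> [-8.14, 35.82, -157.59, 693.4, -3050.95]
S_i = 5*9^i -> [5, 45, 405, 3645, 32805]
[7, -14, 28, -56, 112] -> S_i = 7*-2^i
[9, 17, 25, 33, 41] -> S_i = 9 + 8*i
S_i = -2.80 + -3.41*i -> [-2.8, -6.21, -9.62, -13.03, -16.44]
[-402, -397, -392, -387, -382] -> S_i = -402 + 5*i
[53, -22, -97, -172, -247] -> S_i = 53 + -75*i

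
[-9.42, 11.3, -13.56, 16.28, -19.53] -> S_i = -9.42*(-1.20)^i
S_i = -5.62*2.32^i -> [-5.62, -13.04, -30.25, -70.18, -162.81]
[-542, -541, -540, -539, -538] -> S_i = -542 + 1*i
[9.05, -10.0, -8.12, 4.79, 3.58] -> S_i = Random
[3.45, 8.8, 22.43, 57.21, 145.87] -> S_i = 3.45*2.55^i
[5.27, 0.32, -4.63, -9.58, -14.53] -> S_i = 5.27 + -4.95*i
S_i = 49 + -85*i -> [49, -36, -121, -206, -291]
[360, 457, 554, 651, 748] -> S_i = 360 + 97*i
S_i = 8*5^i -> [8, 40, 200, 1000, 5000]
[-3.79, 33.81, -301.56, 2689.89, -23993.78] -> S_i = -3.79*(-8.92)^i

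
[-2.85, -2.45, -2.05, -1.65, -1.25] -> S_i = -2.85 + 0.40*i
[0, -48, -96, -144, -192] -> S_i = 0 + -48*i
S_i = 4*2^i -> [4, 8, 16, 32, 64]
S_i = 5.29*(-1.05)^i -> [5.29, -5.55, 5.83, -6.12, 6.43]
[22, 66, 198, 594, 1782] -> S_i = 22*3^i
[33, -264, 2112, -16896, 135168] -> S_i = 33*-8^i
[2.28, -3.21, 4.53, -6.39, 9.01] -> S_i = 2.28*(-1.41)^i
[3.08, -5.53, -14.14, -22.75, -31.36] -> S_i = 3.08 + -8.61*i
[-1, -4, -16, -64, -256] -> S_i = -1*4^i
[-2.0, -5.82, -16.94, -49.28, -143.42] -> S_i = -2.00*2.91^i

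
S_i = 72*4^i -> [72, 288, 1152, 4608, 18432]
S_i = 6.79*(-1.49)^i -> [6.79, -10.12, 15.07, -22.46, 33.47]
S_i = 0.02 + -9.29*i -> [0.02, -9.27, -18.56, -27.85, -37.14]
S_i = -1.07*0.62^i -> [-1.07, -0.66, -0.41, -0.26, -0.16]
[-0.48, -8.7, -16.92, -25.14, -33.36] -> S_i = -0.48 + -8.22*i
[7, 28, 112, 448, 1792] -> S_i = 7*4^i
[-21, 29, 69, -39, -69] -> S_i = Random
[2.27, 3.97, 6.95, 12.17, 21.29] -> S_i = 2.27*1.75^i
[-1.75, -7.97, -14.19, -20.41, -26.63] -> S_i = -1.75 + -6.22*i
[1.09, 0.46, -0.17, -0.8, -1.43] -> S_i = 1.09 + -0.63*i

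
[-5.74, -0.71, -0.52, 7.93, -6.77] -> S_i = Random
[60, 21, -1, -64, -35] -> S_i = Random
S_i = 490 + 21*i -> [490, 511, 532, 553, 574]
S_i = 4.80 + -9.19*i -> [4.8, -4.39, -13.58, -22.77, -31.96]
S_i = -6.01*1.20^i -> [-6.01, -7.21, -8.65, -10.39, -12.46]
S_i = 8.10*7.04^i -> [8.1, 57.02, 401.45, 2826.2, 19896.45]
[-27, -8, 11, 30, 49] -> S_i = -27 + 19*i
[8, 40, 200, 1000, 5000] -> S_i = 8*5^i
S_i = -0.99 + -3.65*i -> [-0.99, -4.64, -8.29, -11.94, -15.59]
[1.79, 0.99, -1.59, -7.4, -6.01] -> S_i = Random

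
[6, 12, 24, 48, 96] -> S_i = 6*2^i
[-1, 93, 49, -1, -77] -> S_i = Random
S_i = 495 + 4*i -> [495, 499, 503, 507, 511]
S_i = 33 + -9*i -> [33, 24, 15, 6, -3]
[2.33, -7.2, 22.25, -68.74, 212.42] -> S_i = 2.33*(-3.09)^i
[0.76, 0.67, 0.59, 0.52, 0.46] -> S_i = 0.76*0.88^i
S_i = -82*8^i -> [-82, -656, -5248, -41984, -335872]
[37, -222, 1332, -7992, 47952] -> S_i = 37*-6^i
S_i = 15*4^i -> [15, 60, 240, 960, 3840]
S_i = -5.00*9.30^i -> [-5.0, -46.5, -432.45, -4021.79, -37402.6]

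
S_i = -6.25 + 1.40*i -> [-6.25, -4.85, -3.45, -2.05, -0.65]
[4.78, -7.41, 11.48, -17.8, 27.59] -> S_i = 4.78*(-1.55)^i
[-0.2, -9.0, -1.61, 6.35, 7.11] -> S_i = Random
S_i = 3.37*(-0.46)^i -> [3.37, -1.55, 0.71, -0.33, 0.15]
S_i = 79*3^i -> [79, 237, 711, 2133, 6399]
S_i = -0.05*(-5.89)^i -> [-0.05, 0.29, -1.73, 10.22, -60.18]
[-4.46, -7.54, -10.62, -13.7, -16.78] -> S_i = -4.46 + -3.08*i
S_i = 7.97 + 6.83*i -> [7.97, 14.8, 21.63, 28.46, 35.29]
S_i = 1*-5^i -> [1, -5, 25, -125, 625]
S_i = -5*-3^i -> [-5, 15, -45, 135, -405]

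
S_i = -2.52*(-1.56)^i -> [-2.52, 3.93, -6.13, 9.57, -14.92]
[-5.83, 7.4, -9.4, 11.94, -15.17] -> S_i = -5.83*(-1.27)^i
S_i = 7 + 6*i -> [7, 13, 19, 25, 31]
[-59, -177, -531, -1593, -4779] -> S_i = -59*3^i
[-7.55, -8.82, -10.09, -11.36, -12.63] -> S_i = -7.55 + -1.27*i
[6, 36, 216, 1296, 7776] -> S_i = 6*6^i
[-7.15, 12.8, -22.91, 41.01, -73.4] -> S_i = -7.15*(-1.79)^i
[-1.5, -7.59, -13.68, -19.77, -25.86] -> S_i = -1.50 + -6.09*i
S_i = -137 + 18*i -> [-137, -119, -101, -83, -65]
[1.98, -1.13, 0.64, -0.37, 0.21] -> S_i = 1.98*(-0.57)^i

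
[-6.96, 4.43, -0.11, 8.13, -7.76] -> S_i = Random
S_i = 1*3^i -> [1, 3, 9, 27, 81]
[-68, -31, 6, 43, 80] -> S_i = -68 + 37*i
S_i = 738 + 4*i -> [738, 742, 746, 750, 754]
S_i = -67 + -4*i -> [-67, -71, -75, -79, -83]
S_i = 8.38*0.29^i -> [8.38, 2.43, 0.7, 0.2, 0.06]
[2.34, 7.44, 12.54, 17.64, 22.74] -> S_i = 2.34 + 5.10*i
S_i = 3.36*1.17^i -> [3.36, 3.93, 4.6, 5.38, 6.3]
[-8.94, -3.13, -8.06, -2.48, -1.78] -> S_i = Random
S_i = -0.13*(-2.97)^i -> [-0.13, 0.39, -1.15, 3.41, -10.12]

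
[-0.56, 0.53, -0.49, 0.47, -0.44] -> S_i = -0.56*(-0.94)^i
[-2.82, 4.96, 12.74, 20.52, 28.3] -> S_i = -2.82 + 7.78*i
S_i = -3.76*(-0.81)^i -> [-3.76, 3.05, -2.47, 2.0, -1.62]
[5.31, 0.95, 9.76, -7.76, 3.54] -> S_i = Random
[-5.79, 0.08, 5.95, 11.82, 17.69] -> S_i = -5.79 + 5.87*i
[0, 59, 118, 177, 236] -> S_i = 0 + 59*i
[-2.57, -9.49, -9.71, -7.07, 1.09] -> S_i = Random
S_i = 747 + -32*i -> [747, 715, 683, 651, 619]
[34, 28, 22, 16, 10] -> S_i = 34 + -6*i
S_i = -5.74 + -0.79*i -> [-5.74, -6.53, -7.32, -8.11, -8.9]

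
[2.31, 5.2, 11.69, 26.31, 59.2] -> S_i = 2.31*2.25^i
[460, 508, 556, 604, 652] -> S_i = 460 + 48*i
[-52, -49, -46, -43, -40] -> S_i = -52 + 3*i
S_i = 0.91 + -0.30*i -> [0.91, 0.61, 0.31, 0.01, -0.29]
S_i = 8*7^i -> [8, 56, 392, 2744, 19208]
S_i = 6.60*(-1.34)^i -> [6.6, -8.84, 11.85, -15.88, 21.28]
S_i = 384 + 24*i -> [384, 408, 432, 456, 480]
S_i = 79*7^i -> [79, 553, 3871, 27097, 189679]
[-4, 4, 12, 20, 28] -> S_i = -4 + 8*i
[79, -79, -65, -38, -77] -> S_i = Random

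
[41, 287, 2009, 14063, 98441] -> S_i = 41*7^i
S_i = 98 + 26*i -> [98, 124, 150, 176, 202]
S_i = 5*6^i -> [5, 30, 180, 1080, 6480]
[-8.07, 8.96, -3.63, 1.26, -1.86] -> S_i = Random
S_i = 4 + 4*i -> [4, 8, 12, 16, 20]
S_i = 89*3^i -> [89, 267, 801, 2403, 7209]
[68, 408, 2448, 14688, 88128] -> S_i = 68*6^i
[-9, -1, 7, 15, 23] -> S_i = -9 + 8*i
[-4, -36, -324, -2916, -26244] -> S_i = -4*9^i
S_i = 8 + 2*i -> [8, 10, 12, 14, 16]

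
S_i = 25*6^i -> [25, 150, 900, 5400, 32400]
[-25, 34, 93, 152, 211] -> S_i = -25 + 59*i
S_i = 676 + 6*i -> [676, 682, 688, 694, 700]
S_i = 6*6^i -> [6, 36, 216, 1296, 7776]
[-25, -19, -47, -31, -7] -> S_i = Random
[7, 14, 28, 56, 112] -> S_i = 7*2^i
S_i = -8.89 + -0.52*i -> [-8.89, -9.41, -9.93, -10.45, -10.97]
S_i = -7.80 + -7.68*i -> [-7.8, -15.48, -23.16, -30.84, -38.52]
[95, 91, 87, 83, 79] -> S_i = 95 + -4*i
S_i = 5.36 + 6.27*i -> [5.36, 11.63, 17.9, 24.17, 30.44]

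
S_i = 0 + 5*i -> [0, 5, 10, 15, 20]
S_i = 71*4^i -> [71, 284, 1136, 4544, 18176]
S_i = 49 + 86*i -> [49, 135, 221, 307, 393]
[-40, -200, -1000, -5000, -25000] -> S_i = -40*5^i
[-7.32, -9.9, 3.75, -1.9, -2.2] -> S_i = Random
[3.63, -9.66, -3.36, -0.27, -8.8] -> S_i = Random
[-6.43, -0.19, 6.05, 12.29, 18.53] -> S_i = -6.43 + 6.24*i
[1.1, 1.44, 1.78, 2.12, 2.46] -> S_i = 1.10 + 0.34*i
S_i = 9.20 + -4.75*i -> [9.2, 4.45, -0.3, -5.05, -9.8]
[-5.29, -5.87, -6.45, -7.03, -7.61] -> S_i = -5.29 + -0.58*i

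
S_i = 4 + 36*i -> [4, 40, 76, 112, 148]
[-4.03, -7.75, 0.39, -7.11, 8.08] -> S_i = Random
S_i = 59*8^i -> [59, 472, 3776, 30208, 241664]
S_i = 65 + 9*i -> [65, 74, 83, 92, 101]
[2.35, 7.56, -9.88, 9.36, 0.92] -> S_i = Random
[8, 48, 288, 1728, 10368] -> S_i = 8*6^i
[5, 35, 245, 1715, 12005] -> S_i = 5*7^i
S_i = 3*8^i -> [3, 24, 192, 1536, 12288]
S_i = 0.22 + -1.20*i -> [0.22, -0.98, -2.18, -3.38, -4.58]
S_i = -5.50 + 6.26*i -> [-5.5, 0.76, 7.02, 13.28, 19.54]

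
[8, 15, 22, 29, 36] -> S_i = 8 + 7*i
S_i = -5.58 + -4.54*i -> [-5.58, -10.12, -14.66, -19.2, -23.74]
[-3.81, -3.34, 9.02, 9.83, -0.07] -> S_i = Random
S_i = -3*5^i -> [-3, -15, -75, -375, -1875]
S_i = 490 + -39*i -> [490, 451, 412, 373, 334]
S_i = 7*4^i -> [7, 28, 112, 448, 1792]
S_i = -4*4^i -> [-4, -16, -64, -256, -1024]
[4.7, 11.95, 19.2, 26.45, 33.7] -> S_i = 4.70 + 7.25*i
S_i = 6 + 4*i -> [6, 10, 14, 18, 22]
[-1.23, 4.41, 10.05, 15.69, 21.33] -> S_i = -1.23 + 5.64*i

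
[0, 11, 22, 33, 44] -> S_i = 0 + 11*i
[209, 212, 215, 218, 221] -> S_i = 209 + 3*i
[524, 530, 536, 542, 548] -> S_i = 524 + 6*i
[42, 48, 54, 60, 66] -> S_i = 42 + 6*i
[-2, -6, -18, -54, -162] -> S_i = -2*3^i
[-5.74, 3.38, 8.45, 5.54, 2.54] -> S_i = Random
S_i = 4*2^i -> [4, 8, 16, 32, 64]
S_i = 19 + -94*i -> [19, -75, -169, -263, -357]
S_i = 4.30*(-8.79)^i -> [4.3, -37.8, 332.24, -2920.35, 25669.89]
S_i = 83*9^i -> [83, 747, 6723, 60507, 544563]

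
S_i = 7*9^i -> [7, 63, 567, 5103, 45927]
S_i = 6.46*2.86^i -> [6.46, 18.48, 52.84, 151.12, 432.21]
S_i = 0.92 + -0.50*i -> [0.92, 0.42, -0.08, -0.58, -1.08]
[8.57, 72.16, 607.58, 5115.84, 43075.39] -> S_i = 8.57*8.42^i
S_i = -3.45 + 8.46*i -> [-3.45, 5.01, 13.47, 21.93, 30.39]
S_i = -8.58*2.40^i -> [-8.58, -20.59, -49.42, -118.61, -284.66]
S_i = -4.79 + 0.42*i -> [-4.79, -4.37, -3.95, -3.53, -3.11]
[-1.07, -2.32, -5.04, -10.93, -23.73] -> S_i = -1.07*2.17^i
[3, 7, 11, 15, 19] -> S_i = 3 + 4*i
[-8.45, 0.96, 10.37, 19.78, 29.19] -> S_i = -8.45 + 9.41*i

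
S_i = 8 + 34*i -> [8, 42, 76, 110, 144]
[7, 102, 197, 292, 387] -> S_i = 7 + 95*i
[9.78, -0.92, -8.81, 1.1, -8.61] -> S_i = Random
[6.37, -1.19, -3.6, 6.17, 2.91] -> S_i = Random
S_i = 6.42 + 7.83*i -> [6.42, 14.25, 22.08, 29.91, 37.74]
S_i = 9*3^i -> [9, 27, 81, 243, 729]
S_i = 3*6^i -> [3, 18, 108, 648, 3888]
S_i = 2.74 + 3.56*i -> [2.74, 6.3, 9.86, 13.42, 16.98]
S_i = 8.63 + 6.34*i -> [8.63, 14.97, 21.31, 27.65, 33.99]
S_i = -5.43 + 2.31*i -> [-5.43, -3.12, -0.81, 1.5, 3.81]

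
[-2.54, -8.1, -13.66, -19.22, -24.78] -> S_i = -2.54 + -5.56*i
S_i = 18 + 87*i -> [18, 105, 192, 279, 366]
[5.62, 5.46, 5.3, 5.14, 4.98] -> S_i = 5.62 + -0.16*i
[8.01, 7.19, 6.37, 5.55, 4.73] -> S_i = 8.01 + -0.82*i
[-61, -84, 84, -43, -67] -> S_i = Random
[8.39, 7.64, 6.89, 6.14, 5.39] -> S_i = 8.39 + -0.75*i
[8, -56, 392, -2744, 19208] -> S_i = 8*-7^i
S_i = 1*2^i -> [1, 2, 4, 8, 16]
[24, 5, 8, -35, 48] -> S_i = Random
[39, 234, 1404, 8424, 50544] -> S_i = 39*6^i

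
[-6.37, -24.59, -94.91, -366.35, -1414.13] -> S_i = -6.37*3.86^i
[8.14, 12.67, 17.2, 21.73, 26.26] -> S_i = 8.14 + 4.53*i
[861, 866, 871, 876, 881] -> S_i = 861 + 5*i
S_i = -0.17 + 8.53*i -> [-0.17, 8.36, 16.89, 25.42, 33.95]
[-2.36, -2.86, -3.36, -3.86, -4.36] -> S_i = -2.36 + -0.50*i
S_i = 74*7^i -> [74, 518, 3626, 25382, 177674]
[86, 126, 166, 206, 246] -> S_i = 86 + 40*i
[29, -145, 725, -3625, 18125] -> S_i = 29*-5^i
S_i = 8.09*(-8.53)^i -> [8.09, -69.01, 588.64, -5021.06, 42829.66]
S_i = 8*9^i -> [8, 72, 648, 5832, 52488]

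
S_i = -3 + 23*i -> [-3, 20, 43, 66, 89]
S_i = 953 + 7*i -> [953, 960, 967, 974, 981]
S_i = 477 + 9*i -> [477, 486, 495, 504, 513]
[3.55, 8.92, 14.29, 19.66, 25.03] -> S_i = 3.55 + 5.37*i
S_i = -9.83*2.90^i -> [-9.83, -28.51, -82.67, -239.74, -695.26]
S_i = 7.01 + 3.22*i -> [7.01, 10.23, 13.45, 16.67, 19.89]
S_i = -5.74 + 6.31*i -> [-5.74, 0.57, 6.88, 13.19, 19.5]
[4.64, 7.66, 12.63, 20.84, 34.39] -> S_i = 4.64*1.65^i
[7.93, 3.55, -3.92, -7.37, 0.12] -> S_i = Random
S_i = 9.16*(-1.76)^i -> [9.16, -16.12, 28.37, -49.94, 87.89]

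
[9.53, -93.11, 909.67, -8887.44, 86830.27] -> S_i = 9.53*(-9.77)^i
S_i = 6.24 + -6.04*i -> [6.24, 0.2, -5.84, -11.88, -17.92]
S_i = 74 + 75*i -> [74, 149, 224, 299, 374]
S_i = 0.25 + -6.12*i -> [0.25, -5.87, -11.99, -18.11, -24.23]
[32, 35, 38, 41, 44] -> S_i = 32 + 3*i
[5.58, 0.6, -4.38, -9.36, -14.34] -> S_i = 5.58 + -4.98*i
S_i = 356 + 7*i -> [356, 363, 370, 377, 384]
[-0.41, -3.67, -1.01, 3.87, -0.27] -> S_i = Random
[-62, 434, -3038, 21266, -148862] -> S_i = -62*-7^i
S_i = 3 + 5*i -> [3, 8, 13, 18, 23]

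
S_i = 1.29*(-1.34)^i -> [1.29, -1.73, 2.32, -3.1, 4.16]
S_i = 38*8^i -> [38, 304, 2432, 19456, 155648]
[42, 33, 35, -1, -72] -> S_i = Random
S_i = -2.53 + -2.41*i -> [-2.53, -4.94, -7.35, -9.76, -12.17]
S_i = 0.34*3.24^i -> [0.34, 1.1, 3.57, 11.56, 37.47]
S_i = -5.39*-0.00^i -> [-5.39, 0.0, -0.0, 0.0, -0.0]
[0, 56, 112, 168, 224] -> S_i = 0 + 56*i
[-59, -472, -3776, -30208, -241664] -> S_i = -59*8^i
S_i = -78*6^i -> [-78, -468, -2808, -16848, -101088]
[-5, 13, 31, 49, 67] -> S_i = -5 + 18*i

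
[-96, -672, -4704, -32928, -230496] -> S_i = -96*7^i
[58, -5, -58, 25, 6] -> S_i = Random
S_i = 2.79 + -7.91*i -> [2.79, -5.12, -13.03, -20.94, -28.85]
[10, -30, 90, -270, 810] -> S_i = 10*-3^i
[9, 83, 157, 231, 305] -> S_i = 9 + 74*i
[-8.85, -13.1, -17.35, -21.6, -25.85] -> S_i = -8.85 + -4.25*i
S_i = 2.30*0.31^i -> [2.3, 0.71, 0.22, 0.07, 0.02]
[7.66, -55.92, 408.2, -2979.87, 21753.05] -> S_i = 7.66*(-7.30)^i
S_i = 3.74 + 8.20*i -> [3.74, 11.94, 20.14, 28.34, 36.54]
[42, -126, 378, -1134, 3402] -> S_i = 42*-3^i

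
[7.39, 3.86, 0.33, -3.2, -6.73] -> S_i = 7.39 + -3.53*i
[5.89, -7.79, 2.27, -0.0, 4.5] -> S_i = Random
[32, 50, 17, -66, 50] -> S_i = Random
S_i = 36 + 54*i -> [36, 90, 144, 198, 252]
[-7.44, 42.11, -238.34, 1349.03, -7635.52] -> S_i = -7.44*(-5.66)^i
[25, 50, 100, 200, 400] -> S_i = 25*2^i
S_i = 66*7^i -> [66, 462, 3234, 22638, 158466]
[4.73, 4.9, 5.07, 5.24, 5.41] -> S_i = 4.73 + 0.17*i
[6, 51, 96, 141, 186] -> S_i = 6 + 45*i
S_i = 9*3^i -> [9, 27, 81, 243, 729]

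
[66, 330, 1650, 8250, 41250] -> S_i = 66*5^i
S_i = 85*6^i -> [85, 510, 3060, 18360, 110160]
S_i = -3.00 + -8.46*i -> [-3.0, -11.46, -19.92, -28.38, -36.84]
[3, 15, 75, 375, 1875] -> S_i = 3*5^i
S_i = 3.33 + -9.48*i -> [3.33, -6.15, -15.63, -25.11, -34.59]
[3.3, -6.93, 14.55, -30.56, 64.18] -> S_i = 3.30*(-2.10)^i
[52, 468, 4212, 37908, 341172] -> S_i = 52*9^i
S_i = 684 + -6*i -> [684, 678, 672, 666, 660]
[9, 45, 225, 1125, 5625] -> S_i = 9*5^i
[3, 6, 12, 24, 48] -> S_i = 3*2^i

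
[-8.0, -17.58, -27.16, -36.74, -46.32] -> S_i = -8.00 + -9.58*i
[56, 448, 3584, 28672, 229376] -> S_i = 56*8^i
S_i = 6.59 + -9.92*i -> [6.59, -3.33, -13.25, -23.17, -33.09]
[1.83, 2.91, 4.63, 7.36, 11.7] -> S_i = 1.83*1.59^i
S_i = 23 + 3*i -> [23, 26, 29, 32, 35]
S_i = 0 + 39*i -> [0, 39, 78, 117, 156]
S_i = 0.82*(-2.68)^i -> [0.82, -2.2, 5.89, -15.78, 42.3]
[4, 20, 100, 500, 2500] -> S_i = 4*5^i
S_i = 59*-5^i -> [59, -295, 1475, -7375, 36875]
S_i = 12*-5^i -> [12, -60, 300, -1500, 7500]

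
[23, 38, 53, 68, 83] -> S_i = 23 + 15*i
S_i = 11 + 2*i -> [11, 13, 15, 17, 19]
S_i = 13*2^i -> [13, 26, 52, 104, 208]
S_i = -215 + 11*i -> [-215, -204, -193, -182, -171]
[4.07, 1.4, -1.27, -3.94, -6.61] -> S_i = 4.07 + -2.67*i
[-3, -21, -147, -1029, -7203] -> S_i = -3*7^i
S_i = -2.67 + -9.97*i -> [-2.67, -12.64, -22.61, -32.58, -42.55]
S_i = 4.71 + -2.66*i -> [4.71, 2.05, -0.61, -3.27, -5.93]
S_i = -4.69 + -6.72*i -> [-4.69, -11.41, -18.13, -24.85, -31.57]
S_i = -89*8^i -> [-89, -712, -5696, -45568, -364544]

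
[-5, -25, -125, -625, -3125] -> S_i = -5*5^i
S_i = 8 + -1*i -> [8, 7, 6, 5, 4]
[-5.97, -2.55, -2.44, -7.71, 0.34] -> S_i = Random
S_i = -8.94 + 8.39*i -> [-8.94, -0.55, 7.84, 16.23, 24.62]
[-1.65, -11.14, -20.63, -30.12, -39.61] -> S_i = -1.65 + -9.49*i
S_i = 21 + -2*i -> [21, 19, 17, 15, 13]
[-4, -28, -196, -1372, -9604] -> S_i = -4*7^i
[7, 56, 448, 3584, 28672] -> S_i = 7*8^i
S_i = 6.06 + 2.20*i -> [6.06, 8.26, 10.46, 12.66, 14.86]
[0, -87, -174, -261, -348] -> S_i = 0 + -87*i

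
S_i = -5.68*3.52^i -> [-5.68, -19.99, -70.38, -247.73, -872.01]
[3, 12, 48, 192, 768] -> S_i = 3*4^i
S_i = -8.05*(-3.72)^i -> [-8.05, 29.95, -111.4, 414.4, -1541.59]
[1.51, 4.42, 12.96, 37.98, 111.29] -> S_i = 1.51*2.93^i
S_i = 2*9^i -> [2, 18, 162, 1458, 13122]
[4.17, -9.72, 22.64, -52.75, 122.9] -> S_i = 4.17*(-2.33)^i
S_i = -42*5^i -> [-42, -210, -1050, -5250, -26250]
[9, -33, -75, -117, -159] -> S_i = 9 + -42*i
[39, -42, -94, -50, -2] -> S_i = Random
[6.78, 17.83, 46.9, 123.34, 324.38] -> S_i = 6.78*2.63^i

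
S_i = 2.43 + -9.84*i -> [2.43, -7.41, -17.25, -27.09, -36.93]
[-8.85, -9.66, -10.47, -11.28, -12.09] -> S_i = -8.85 + -0.81*i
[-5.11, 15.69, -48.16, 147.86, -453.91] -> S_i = -5.11*(-3.07)^i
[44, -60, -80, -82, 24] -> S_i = Random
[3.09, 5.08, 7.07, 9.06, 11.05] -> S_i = 3.09 + 1.99*i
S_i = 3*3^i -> [3, 9, 27, 81, 243]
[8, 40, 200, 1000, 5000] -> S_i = 8*5^i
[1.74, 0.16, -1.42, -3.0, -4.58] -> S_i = 1.74 + -1.58*i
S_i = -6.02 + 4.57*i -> [-6.02, -1.45, 3.12, 7.69, 12.26]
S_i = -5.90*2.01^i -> [-5.9, -11.86, -23.84, -47.91, -96.3]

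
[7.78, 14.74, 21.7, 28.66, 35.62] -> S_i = 7.78 + 6.96*i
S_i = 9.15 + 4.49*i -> [9.15, 13.64, 18.13, 22.62, 27.11]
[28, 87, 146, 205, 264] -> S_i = 28 + 59*i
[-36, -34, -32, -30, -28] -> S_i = -36 + 2*i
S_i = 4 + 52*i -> [4, 56, 108, 160, 212]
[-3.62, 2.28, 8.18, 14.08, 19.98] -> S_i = -3.62 + 5.90*i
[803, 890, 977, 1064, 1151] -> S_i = 803 + 87*i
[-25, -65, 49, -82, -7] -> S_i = Random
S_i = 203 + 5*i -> [203, 208, 213, 218, 223]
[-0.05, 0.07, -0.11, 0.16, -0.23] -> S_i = -0.05*(-1.47)^i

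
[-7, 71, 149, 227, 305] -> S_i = -7 + 78*i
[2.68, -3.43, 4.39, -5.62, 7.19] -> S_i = 2.68*(-1.28)^i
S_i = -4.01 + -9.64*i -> [-4.01, -13.65, -23.29, -32.93, -42.57]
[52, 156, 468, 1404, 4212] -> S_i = 52*3^i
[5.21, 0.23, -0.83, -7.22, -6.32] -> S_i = Random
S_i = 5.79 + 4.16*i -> [5.79, 9.95, 14.11, 18.27, 22.43]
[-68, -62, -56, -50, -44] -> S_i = -68 + 6*i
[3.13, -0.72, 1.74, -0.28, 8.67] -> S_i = Random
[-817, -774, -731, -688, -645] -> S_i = -817 + 43*i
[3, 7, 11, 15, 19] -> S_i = 3 + 4*i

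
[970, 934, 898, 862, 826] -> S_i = 970 + -36*i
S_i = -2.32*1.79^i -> [-2.32, -4.15, -7.43, -13.31, -23.82]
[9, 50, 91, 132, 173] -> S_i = 9 + 41*i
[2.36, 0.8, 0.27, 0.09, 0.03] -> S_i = 2.36*0.34^i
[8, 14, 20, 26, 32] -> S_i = 8 + 6*i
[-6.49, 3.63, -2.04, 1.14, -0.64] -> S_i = -6.49*(-0.56)^i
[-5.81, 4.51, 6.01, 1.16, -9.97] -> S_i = Random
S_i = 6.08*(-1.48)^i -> [6.08, -9.0, 13.32, -19.71, 29.17]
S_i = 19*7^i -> [19, 133, 931, 6517, 45619]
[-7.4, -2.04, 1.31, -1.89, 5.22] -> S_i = Random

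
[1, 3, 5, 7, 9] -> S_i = 1 + 2*i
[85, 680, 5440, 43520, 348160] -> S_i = 85*8^i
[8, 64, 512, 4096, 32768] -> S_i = 8*8^i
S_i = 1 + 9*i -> [1, 10, 19, 28, 37]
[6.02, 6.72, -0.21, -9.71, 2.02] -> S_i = Random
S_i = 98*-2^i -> [98, -196, 392, -784, 1568]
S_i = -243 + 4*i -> [-243, -239, -235, -231, -227]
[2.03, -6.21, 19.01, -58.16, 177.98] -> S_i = 2.03*(-3.06)^i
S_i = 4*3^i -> [4, 12, 36, 108, 324]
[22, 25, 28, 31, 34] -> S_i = 22 + 3*i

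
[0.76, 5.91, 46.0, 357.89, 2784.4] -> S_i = 0.76*7.78^i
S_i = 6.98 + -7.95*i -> [6.98, -0.97, -8.92, -16.87, -24.82]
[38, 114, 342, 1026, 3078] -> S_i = 38*3^i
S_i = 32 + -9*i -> [32, 23, 14, 5, -4]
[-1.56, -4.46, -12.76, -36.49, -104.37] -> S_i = -1.56*2.86^i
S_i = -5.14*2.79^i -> [-5.14, -14.34, -40.01, -111.63, -311.44]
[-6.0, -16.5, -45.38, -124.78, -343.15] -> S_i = -6.00*2.75^i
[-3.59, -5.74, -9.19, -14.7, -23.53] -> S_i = -3.59*1.60^i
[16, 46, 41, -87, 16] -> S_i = Random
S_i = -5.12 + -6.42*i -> [-5.12, -11.54, -17.96, -24.38, -30.8]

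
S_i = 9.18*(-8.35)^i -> [9.18, -76.65, 640.05, -5344.44, 44626.06]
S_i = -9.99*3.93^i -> [-9.99, -39.26, -154.29, -606.38, -2383.06]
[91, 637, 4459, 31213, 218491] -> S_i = 91*7^i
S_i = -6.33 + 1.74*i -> [-6.33, -4.59, -2.85, -1.11, 0.63]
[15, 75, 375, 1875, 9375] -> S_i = 15*5^i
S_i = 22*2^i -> [22, 44, 88, 176, 352]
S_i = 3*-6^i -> [3, -18, 108, -648, 3888]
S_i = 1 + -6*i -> [1, -5, -11, -17, -23]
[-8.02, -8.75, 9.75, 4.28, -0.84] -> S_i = Random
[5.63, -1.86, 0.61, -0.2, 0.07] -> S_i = 5.63*(-0.33)^i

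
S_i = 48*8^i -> [48, 384, 3072, 24576, 196608]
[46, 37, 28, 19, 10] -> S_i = 46 + -9*i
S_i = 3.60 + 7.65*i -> [3.6, 11.25, 18.9, 26.55, 34.2]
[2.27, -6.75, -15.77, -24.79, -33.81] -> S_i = 2.27 + -9.02*i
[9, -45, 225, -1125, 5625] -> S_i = 9*-5^i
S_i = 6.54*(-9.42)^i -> [6.54, -61.61, 580.34, -5466.77, 51496.93]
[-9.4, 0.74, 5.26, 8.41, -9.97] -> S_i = Random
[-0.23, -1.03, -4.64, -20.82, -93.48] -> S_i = -0.23*4.49^i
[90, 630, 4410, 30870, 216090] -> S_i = 90*7^i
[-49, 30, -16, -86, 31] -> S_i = Random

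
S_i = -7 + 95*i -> [-7, 88, 183, 278, 373]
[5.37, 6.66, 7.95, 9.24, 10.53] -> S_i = 5.37 + 1.29*i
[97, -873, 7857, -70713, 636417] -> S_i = 97*-9^i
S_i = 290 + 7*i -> [290, 297, 304, 311, 318]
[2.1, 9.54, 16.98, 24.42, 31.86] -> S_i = 2.10 + 7.44*i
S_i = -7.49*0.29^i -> [-7.49, -2.17, -0.63, -0.18, -0.05]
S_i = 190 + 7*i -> [190, 197, 204, 211, 218]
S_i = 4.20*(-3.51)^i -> [4.2, -14.74, 51.74, -181.62, 637.5]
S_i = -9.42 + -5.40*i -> [-9.42, -14.82, -20.22, -25.62, -31.02]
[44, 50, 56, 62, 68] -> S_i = 44 + 6*i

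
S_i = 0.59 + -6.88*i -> [0.59, -6.29, -13.17, -20.05, -26.93]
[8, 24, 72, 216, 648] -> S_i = 8*3^i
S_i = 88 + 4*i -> [88, 92, 96, 100, 104]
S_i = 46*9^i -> [46, 414, 3726, 33534, 301806]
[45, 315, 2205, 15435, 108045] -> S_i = 45*7^i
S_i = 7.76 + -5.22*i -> [7.76, 2.54, -2.68, -7.9, -13.12]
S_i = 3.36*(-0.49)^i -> [3.36, -1.65, 0.81, -0.4, 0.19]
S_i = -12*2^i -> [-12, -24, -48, -96, -192]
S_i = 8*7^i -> [8, 56, 392, 2744, 19208]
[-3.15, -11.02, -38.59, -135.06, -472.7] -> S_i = -3.15*3.50^i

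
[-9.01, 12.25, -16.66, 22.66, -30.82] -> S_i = -9.01*(-1.36)^i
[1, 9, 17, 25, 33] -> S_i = 1 + 8*i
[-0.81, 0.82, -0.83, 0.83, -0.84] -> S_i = -0.81*(-1.01)^i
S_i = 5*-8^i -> [5, -40, 320, -2560, 20480]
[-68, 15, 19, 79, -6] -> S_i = Random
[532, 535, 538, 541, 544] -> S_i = 532 + 3*i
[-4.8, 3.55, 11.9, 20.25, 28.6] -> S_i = -4.80 + 8.35*i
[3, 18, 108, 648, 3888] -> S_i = 3*6^i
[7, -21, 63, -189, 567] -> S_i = 7*-3^i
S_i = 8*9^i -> [8, 72, 648, 5832, 52488]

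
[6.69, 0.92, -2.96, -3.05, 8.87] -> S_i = Random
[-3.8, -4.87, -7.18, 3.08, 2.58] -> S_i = Random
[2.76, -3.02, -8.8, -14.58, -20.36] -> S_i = 2.76 + -5.78*i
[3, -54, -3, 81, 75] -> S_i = Random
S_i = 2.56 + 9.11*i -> [2.56, 11.67, 20.78, 29.89, 39.0]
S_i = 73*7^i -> [73, 511, 3577, 25039, 175273]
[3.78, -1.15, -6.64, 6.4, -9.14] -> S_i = Random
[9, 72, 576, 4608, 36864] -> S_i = 9*8^i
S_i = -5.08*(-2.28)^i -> [-5.08, 11.58, -26.41, 60.21, -137.28]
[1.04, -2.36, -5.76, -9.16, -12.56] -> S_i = 1.04 + -3.40*i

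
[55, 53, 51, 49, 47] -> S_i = 55 + -2*i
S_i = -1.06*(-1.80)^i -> [-1.06, 1.91, -3.43, 6.18, -11.13]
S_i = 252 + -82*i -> [252, 170, 88, 6, -76]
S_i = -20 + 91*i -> [-20, 71, 162, 253, 344]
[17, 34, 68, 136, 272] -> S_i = 17*2^i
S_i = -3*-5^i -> [-3, 15, -75, 375, -1875]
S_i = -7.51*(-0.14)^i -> [-7.51, 1.05, -0.15, 0.02, -0.0]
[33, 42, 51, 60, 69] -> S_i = 33 + 9*i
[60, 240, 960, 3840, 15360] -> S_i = 60*4^i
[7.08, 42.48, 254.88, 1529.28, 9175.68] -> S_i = 7.08*6.00^i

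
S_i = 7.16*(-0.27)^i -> [7.16, -1.93, 0.52, -0.14, 0.04]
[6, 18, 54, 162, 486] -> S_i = 6*3^i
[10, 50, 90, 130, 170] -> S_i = 10 + 40*i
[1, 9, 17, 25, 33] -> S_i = 1 + 8*i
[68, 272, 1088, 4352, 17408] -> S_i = 68*4^i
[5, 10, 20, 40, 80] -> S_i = 5*2^i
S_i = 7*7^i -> [7, 49, 343, 2401, 16807]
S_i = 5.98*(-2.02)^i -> [5.98, -12.08, 24.4, -49.29, 99.56]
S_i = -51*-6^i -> [-51, 306, -1836, 11016, -66096]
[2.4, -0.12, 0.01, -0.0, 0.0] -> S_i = 2.40*(-0.05)^i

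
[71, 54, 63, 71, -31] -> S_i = Random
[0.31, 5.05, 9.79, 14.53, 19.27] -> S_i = 0.31 + 4.74*i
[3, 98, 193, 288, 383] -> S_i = 3 + 95*i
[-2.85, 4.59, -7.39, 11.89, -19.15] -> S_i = -2.85*(-1.61)^i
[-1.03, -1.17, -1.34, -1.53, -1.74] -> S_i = -1.03*1.14^i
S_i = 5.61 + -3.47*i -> [5.61, 2.14, -1.33, -4.8, -8.27]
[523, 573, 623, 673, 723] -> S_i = 523 + 50*i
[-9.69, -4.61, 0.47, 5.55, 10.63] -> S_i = -9.69 + 5.08*i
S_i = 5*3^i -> [5, 15, 45, 135, 405]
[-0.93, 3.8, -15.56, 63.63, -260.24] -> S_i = -0.93*(-4.09)^i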